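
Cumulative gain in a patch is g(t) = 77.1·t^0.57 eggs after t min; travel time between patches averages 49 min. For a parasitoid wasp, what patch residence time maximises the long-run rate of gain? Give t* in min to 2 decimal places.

Maximise g(t)/(T+t): set derivative to zero → g'(t)(T+t) = g(t).
g'(t) = 0.57·77.1·t^-0.43. Setting 0.57·77.1·t^-0.43 = 77.1·t^0.57/(49+t) gives 0.57(49+t) = t, so 0.43·t = 0.57×49.
t* = 0.57×49/0.43 = 64.95 min.

64.95 min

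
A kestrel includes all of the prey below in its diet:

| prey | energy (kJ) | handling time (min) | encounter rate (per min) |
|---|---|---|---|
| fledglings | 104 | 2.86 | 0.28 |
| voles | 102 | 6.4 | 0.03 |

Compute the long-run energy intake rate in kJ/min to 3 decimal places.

16.148 kJ/min

R = Σλ_iE_i / (1 + Σλ_ih_i)
Numerator: 0.28×104 + 0.03×102 = 32.18
Denominator: 1 + 0.28×2.86 + 0.03×6.4 = 1.993
R = 32.18/1.993 = 16.15 kJ/min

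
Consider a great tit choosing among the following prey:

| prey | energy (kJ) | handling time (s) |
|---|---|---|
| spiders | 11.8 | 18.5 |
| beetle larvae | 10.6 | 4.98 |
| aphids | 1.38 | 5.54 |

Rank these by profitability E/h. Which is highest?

beetle larvae

In descending order of E/h:
beetle larvae: 10.6/4.98 = 2.13 kJ/s
spiders: 11.8/18.5 = 0.638 kJ/s
aphids: 1.38/5.54 = 0.249 kJ/s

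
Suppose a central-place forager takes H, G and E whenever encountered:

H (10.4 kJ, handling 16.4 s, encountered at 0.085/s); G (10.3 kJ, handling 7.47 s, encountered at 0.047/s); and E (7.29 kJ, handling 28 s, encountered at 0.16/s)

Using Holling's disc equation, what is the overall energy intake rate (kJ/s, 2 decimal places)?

R = (0.085×10.4 + 0.047×10.3 + 0.16×7.29) / (1 + 0.085×16.4 + 0.047×7.47 + 0.16×28) = 2.535/7.225 = 0.3508 kJ/s.

0.35 kJ/s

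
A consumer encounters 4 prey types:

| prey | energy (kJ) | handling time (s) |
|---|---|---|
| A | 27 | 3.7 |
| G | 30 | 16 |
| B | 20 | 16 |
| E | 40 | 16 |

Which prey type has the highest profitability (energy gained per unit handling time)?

A

Profitability E/h (kJ/s): A = 27/3.7 = 7.3, G = 30/16 = 1.88, B = 20/16 = 1.25, E = 40/16 = 2.5.
Ranked: A > E > G > B.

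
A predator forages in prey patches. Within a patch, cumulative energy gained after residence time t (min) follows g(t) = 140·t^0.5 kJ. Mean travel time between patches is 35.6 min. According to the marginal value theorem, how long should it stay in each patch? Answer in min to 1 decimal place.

35.6 min

Maximise g(t)/(T+t): set derivative to zero → g'(t)(T+t) = g(t).
g'(t) = 0.5·140·t^-0.5. Setting 0.5·140·t^-0.5 = 140·t^0.5/(35.6+t) gives 0.5(35.6+t) = t, so 0.50·t = 0.5×35.6.
t* = 0.5×35.6/0.50 = 35.6 min.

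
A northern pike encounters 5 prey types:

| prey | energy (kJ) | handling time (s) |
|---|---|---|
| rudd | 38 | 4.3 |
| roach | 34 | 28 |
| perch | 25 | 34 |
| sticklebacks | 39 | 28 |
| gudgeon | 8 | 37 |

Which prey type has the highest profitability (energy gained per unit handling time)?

Profitability E/h (kJ/s): rudd = 38/4.3 = 8.84, roach = 34/28 = 1.21, perch = 25/34 = 0.735, sticklebacks = 39/28 = 1.39, gudgeon = 8/37 = 0.216.
Ranked: rudd > sticklebacks > roach > perch > gudgeon.

rudd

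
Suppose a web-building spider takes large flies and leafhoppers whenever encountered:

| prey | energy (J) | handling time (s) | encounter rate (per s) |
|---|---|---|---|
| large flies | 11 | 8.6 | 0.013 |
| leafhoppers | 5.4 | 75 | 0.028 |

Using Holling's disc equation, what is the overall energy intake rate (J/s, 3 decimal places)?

0.092 J/s

R = Σλ_iE_i / (1 + Σλ_ih_i)
Numerator: 0.013×11 + 0.028×5.4 = 0.2942
Denominator: 1 + 0.013×8.6 + 0.028×75 = 3.212
R = 0.2942/3.212 = 0.0916 J/s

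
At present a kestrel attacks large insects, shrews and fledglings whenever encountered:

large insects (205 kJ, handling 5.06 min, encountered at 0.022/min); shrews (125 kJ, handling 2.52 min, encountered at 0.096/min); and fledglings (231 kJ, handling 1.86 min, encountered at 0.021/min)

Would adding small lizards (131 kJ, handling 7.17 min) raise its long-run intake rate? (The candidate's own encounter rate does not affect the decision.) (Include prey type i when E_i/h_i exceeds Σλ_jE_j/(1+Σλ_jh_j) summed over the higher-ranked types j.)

Yes

On large insects, shrews and fledglings alone, R = ΣλE/(1+Σλh) = 21.36/1.392 = 15.34 kJ/min.
Profitability of small lizards: 131/7.17 = 18.27 kJ/min.
Since 18.27 > R, including small lizards increases the long-run rate.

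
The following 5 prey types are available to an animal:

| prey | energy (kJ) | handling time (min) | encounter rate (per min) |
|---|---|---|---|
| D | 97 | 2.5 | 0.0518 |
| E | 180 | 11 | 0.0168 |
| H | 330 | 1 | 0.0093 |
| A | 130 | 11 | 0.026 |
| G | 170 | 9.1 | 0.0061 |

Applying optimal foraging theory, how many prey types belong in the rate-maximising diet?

E/h in descending order: H 330, D 38.8, G 18.7, E 16.4, A 11.8 kJ/min. The optimal diet is the largest prefix of this list for which every included type satisfies E_i/h_i > R on the types above it.
Rate on top 1: 3.041. D: 38.8 > 3.041 → include.
Rate on top 2: 7.107. G: 18.7 > 7.107 → include.
Rate on top 3: 7.645. E: 16.4 > 7.645 → include.
Rate on top 4: 8.813. A: 11.8 > 8.813 → include.
Optimal diet: H, D, G, E, A — 5 of 5 types.

5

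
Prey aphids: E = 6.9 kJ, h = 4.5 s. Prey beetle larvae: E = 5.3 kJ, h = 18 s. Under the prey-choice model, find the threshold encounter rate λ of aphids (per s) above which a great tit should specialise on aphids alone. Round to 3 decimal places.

0.053 per s

The zero-one rule: include beetle larvae iff E₂/h₂ > λE₁/(1+λh₁). Equality gives the switch point.
λE₁h₂ = E₂ + λE₂h₁ ⇒ λ = E₂/(E₁h₂ − E₂h₁) = 5.3/(124.2 − 23.85) = 0.05282 per s.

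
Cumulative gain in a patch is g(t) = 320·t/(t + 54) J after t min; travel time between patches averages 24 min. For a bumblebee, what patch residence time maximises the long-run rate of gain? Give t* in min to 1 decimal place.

Maximise g(t)/(T+t): set derivative to zero → g'(t)(T+t) = g(t).
g'(t) = 320·54/(t + 54)². Setting 320·54/(t+54)² = 320t/[(t+54)(24+t)] gives 54(24+t) = t(t+54), so t² = 54×24 = 1296.
t* = √1296 = 36 min.

36.0 min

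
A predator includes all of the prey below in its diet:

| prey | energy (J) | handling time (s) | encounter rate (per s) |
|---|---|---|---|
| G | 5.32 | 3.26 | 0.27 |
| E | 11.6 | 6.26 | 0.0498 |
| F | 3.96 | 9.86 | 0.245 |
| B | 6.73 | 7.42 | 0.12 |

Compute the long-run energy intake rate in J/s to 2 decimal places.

0.69 J/s

R = (0.27×5.32 + 0.0498×11.6 + 0.245×3.96 + 0.12×6.73) / (1 + 0.27×3.26 + 0.0498×6.26 + 0.245×9.86 + 0.12×7.42) = 3.792/5.498 = 0.6897 J/s.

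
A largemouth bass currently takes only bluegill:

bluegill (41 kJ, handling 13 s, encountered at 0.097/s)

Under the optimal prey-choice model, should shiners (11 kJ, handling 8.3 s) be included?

Intake rate on the current diet: R = (0.097×41) / (1 + 0.097×13) = 3.977/2.261 = 1.759 kJ/s.
Profitability of shiners: 11/8.3 = 1.325 kJ/s.
Since 1.325 < R, time spent handling shiners is better spent searching.

No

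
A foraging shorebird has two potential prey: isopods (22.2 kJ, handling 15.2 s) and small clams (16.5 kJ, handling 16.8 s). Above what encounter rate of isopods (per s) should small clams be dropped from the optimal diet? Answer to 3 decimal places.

At the threshold, the rate on isopods alone equals the profitability of small clams: λ·22.2/(1 + λ·15.2) = 16.5/16.8 = 0.9821.
Rearranging, λ(22.2 − 0.9821×15.2) = 0.9821, so λ = 0.9821/7.271 = 0.1351 per s.

0.135 per s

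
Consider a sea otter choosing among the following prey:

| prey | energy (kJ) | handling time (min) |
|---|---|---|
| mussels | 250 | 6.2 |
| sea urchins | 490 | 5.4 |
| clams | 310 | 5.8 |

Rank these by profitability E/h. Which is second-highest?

In descending order of E/h:
sea urchins: 490/5.4 = 90.7 kJ/min
clams: 310/5.8 = 53.4 kJ/min
mussels: 250/6.2 = 40.3 kJ/min

clams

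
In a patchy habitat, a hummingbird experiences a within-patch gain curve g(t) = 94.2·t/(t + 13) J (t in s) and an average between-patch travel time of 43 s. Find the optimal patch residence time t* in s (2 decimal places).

Maximise g(t)/(T+t): set derivative to zero → g'(t)(T+t) = g(t).
g'(t) = 94.2·13/(t + 13)². Setting 94.2·13/(t+13)² = 94.2t/[(t+13)(43+t)] gives 13(43+t) = t(t+13), so t² = 13×43 = 559.
t* = √559 = 23.64 s.

23.64 s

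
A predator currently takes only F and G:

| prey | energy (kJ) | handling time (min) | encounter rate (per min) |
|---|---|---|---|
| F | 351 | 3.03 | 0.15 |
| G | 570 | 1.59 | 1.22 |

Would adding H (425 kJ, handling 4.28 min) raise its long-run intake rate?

On F and G alone, R = ΣλE/(1+Σλh) = 748/3.394 = 220.4 kJ/min.
Profitability of H: 425/4.28 = 99.3 kJ/min.
Since 99.3 < R, time spent handling H is better spent searching.

No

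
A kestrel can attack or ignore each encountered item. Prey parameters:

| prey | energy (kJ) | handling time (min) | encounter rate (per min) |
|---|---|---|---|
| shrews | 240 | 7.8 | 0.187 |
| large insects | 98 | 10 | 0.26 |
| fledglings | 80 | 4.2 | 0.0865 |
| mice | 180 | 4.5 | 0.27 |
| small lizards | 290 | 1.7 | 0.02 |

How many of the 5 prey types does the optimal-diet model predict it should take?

Profitabilities (E/h, kJ/min): small lizards 171, mice 40, shrews 30.8, fledglings 19, large insects 9.8. Add prey in this order while the next type's profitability exceeds the intake rate on those already taken.
Rate on top 1: 5.609. mice: 40 > 5.609 → include.
Rate on top 2: 24.19. shrews: 30.8 > 24.19 → include.
Rate on top 3: 26.78. fledglings: 19 < 26.78 → exclude; stop.
Optimal diet: small lizards, mice, shrews — 3 of 5 types.

3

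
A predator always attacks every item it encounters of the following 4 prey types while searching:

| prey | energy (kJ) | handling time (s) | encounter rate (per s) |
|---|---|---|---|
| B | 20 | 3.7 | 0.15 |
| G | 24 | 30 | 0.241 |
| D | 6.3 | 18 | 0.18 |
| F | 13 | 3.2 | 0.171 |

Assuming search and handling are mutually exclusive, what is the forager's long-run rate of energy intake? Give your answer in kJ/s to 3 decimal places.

0.966 kJ/s

R = Σλ_iE_i / (1 + Σλ_ih_i)
Numerator: 0.15×20 + 0.241×24 + 0.18×6.3 + 0.171×13 = 12.14
Denominator: 1 + 0.15×3.7 + 0.241×30 + 0.18×18 + 0.171×3.2 = 12.57
R = 12.14/12.57 = 0.9657 kJ/s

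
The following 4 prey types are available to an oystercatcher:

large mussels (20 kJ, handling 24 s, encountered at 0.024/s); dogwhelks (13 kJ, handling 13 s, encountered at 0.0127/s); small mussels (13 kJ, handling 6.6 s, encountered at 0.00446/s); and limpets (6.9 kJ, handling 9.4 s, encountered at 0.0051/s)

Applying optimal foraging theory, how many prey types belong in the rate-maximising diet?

4

Rank by E/h (kJ/s): small mussels 1.97, dogwhelks 1, large mussels 0.833, limpets 0.734. Include each in turn until the next type's E/h falls below the running intake rate.
Rate on top 1: 0.05632. dogwhelks: 1 > 0.05632 → include.
Rate on top 2: 0.1868. large mussels: 0.833 > 0.1868 → include.
Rate on top 3: 0.3971. limpets: 0.734 > 0.3971 → include.
Optimal diet: small mussels, dogwhelks, large mussels, limpets — 4 of 4 types.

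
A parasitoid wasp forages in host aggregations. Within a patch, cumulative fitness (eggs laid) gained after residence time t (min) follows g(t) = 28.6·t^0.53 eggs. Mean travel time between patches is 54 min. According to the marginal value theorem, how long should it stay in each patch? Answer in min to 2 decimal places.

Maximise g(t)/(T+t): set derivative to zero → g'(t)(T+t) = g(t).
g'(t) = 0.53·28.6·t^-0.47. Setting 0.53·28.6·t^-0.47 = 28.6·t^0.53/(54+t) gives 0.53(54+t) = t, so 0.47·t = 0.53×54.
t* = 0.53×54/0.47 = 60.89 min.

60.89 min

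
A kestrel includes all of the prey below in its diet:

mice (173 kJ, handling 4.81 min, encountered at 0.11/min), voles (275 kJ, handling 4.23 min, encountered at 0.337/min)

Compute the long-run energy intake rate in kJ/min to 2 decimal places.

R = Σλ_iE_i / (1 + Σλ_ih_i)
Numerator: 0.11×173 + 0.337×275 = 111.7
Denominator: 1 + 0.11×4.81 + 0.337×4.23 = 2.955
R = 111.7/2.955 = 37.81 kJ/min

37.81 kJ/min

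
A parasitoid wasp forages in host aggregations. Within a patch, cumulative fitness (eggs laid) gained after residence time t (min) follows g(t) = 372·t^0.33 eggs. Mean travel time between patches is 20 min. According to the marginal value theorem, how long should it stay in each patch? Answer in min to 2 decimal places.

Optimal t* satisfies g'(t*) = g(t*)/(T + t*).
g'(t) = 0.33·372·t^-0.67. Setting 0.33·372·t^-0.67 = 372·t^0.33/(20+t) gives 0.33(20+t) = t, so 0.67·t = 0.33×20.
t* = 0.33×20/0.67 = 9.851 min.

9.85 min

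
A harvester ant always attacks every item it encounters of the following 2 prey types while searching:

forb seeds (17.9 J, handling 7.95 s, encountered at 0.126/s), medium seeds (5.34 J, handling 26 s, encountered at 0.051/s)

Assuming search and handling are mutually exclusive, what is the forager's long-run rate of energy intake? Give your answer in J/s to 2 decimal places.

R = Σλ_iE_i / (1 + Σλ_ih_i)
Numerator: 0.126×17.9 + 0.051×5.34 = 2.528
Denominator: 1 + 0.126×7.95 + 0.051×26 = 3.328
R = 2.528/3.328 = 0.7596 J/s

0.76 J/s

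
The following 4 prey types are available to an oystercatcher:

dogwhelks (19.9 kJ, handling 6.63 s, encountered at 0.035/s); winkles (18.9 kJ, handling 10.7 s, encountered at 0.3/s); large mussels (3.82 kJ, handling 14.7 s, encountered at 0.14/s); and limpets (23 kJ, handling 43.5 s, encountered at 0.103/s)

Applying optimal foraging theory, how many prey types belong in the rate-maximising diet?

2

E/h in descending order: dogwhelks 3, winkles 1.77, limpets 0.529, large mussels 0.26 kJ/s. The optimal diet is the largest prefix of this list for which every included type satisfies E_i/h_i > R on the types above it.
Rate on top 1: 0.5653. winkles: 1.77 > 0.5653 → include.
Rate on top 2: 1.433. limpets: 0.529 < 1.433 → exclude; stop.
Optimal diet: dogwhelks, winkles — 2 of 4 types.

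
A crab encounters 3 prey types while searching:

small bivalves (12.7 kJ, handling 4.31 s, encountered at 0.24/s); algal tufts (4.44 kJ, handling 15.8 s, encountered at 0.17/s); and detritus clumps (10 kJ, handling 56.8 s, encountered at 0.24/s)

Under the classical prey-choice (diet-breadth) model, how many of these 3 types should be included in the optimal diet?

1

Rank by E/h (kJ/s): small bivalves 2.95, algal tufts 0.281, detritus clumps 0.176. Include each in turn until the next type's E/h falls below the running intake rate.
Rate on top 1: 1.498. algal tufts: 0.281 < 1.498 → exclude; stop.
Optimal diet: small bivalves — 1 of 3 types.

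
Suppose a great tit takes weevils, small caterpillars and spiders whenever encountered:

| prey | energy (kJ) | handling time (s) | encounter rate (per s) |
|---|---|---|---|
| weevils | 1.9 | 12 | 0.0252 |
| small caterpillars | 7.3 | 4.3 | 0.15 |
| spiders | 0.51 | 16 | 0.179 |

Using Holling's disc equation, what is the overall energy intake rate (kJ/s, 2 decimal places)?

0.26 kJ/s

R = Σλ_iE_i / (1 + Σλ_ih_i)
Numerator: 0.0252×1.9 + 0.15×7.3 + 0.179×0.51 = 1.234
Denominator: 1 + 0.0252×12 + 0.15×4.3 + 0.179×16 = 4.811
R = 1.234/4.811 = 0.2565 kJ/s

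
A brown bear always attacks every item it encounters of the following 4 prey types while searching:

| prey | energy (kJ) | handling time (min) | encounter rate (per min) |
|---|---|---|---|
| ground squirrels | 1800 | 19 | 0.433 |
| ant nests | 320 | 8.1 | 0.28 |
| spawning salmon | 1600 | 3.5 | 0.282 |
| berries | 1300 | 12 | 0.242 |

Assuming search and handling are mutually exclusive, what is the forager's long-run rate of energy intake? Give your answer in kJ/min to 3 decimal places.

Energy encountered per unit search time: 0.433×1800 + 0.28×320 + 0.282×1600 + 0.242×1300 = 1635 kJ/min.
Handling time per unit search time: 0.433×19 + 0.28×8.1 + 0.282×3.5 + 0.242×12 = 14.39.
Rate = 1635/(1 + 14.39) = 106.3 kJ/min.

106.252 kJ/min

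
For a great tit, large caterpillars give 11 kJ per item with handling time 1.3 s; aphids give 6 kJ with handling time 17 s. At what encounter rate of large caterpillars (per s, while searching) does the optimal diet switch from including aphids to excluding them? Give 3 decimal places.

At the threshold, the rate on large caterpillars alone equals the profitability of aphids: λ·11/(1 + λ·1.3) = 6/17 = 0.3529.
Rearranging, λ(11 − 0.3529×1.3) = 0.3529, so λ = 0.3529/10.54 = 0.03348 per s.

0.033 per s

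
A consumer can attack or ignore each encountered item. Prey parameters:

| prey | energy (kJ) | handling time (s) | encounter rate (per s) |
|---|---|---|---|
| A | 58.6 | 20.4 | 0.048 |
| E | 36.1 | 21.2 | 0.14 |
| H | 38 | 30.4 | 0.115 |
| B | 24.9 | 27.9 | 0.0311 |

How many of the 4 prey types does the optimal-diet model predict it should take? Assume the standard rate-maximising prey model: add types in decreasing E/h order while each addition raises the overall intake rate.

2

E/h in descending order: A 2.87, E 1.7, H 1.25, B 0.892 kJ/s. The optimal diet is the largest prefix of this list for which every included type satisfies E_i/h_i > R on the types above it.
Rate on top 1: 1.421. E: 1.7 > 1.421 → include.
Rate on top 2: 1.59. H: 1.25 < 1.59 → exclude; stop.
Optimal diet: A, E — 2 of 4 types.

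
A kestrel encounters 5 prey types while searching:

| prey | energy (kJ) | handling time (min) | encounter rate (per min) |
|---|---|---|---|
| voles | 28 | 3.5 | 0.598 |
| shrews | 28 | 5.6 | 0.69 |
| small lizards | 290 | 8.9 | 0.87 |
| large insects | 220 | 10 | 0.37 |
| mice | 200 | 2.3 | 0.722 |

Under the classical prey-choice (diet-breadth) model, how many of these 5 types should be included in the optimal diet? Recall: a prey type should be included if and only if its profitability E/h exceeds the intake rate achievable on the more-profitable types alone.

E/h in descending order: mice 87, small lizards 32.6, large insects 22, voles 8, shrews 5 kJ/min. The optimal diet is the largest prefix of this list for which every included type satisfies E_i/h_i > R on the types above it.
Rate on top 1: 54.27. small lizards: 32.6 < 54.27 → exclude; stop.
Optimal diet: mice — 1 of 5 types.

1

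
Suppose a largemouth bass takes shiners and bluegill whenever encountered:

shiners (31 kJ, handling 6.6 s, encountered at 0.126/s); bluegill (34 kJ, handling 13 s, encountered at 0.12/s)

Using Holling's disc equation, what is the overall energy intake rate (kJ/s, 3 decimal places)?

Energy encountered per unit search time: 0.126×31 + 0.12×34 = 7.986 kJ/s.
Handling time per unit search time: 0.126×6.6 + 0.12×13 = 2.392.
Rate = 7.986/(1 + 2.392) = 2.355 kJ/s.

2.355 kJ/s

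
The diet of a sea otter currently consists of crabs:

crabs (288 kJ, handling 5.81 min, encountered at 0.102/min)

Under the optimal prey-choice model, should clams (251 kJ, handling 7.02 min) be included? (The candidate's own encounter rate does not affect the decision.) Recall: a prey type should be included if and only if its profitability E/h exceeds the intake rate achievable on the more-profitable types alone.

Yes

On crabs alone, R = ΣλE/(1+Σλh) = 29.38/1.593 = 18.45 kJ/min.
clams: E/h = 251/7.02 = 35.75 kJ/min.
Since 35.75 > R, including clams increases the long-run rate.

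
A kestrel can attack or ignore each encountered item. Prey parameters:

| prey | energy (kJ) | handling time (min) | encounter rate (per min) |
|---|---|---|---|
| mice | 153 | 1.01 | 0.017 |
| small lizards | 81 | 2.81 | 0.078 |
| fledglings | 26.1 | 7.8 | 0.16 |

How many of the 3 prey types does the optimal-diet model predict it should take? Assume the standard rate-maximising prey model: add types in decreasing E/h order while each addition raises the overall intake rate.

E/h in descending order: mice 151, small lizards 28.8, fledglings 3.35 kJ/min. The optimal diet is the largest prefix of this list for which every included type satisfies E_i/h_i > R on the types above it.
Rate on top 1: 2.557. small lizards: 28.8 > 2.557 → include.
Rate on top 2: 7.214. fledglings: 3.35 < 7.214 → exclude; stop.
Optimal diet: mice, small lizards — 2 of 3 types.

2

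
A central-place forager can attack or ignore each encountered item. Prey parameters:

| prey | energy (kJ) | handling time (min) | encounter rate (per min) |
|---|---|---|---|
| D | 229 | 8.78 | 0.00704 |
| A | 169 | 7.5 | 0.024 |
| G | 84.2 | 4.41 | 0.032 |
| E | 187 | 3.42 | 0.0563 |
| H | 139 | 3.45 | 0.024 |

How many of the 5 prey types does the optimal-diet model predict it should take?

5

E/h in descending order: E 54.7, H 40.3, D 26.1, A 22.5, G 19.1 kJ/min. The optimal diet is the largest prefix of this list for which every included type satisfies E_i/h_i > R on the types above it.
Rate on top 1: 8.828. H: 40.3 > 8.828 → include.
Rate on top 2: 10.87. D: 26.1 > 10.87 → include.
Rate on top 3: 11.57. A: 22.5 > 11.57 → include.
Rate on top 4: 12.87. G: 19.1 > 12.87 → include.
Optimal diet: E, H, D, A, G — 5 of 5 types.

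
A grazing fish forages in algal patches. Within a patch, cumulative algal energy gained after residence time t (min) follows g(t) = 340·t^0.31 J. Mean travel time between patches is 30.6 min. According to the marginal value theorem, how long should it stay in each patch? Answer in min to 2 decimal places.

13.75 min

Optimal t* satisfies g'(t*) = g(t*)/(T + t*).
g'(t) = 0.31·340·t^-0.69. Setting 0.31·340·t^-0.69 = 340·t^0.31/(30.6+t) gives 0.31(30.6+t) = t, so 0.69·t = 0.31×30.6.
t* = 0.31×30.6/0.69 = 13.75 min.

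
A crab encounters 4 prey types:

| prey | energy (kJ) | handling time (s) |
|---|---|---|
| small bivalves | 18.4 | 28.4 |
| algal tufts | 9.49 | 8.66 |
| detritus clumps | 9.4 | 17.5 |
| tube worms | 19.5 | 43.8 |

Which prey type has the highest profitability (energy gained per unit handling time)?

algal tufts

Profitability E/h (kJ/s): small bivalves = 18.4/28.4 = 0.648, algal tufts = 9.49/8.66 = 1.1, detritus clumps = 9.4/17.5 = 0.537, tube worms = 19.5/43.8 = 0.445.
Ranked: algal tufts > small bivalves > detritus clumps > tube worms.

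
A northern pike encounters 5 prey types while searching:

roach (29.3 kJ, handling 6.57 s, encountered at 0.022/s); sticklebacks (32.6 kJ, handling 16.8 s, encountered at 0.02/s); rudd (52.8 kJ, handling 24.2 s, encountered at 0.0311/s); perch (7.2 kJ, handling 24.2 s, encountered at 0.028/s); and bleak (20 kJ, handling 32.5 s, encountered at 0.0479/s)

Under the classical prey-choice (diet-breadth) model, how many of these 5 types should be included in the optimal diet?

3

Rank by E/h (kJ/s): roach 4.46, rudd 2.18, sticklebacks 1.94, bleak 0.615, perch 0.298. Include each in turn until the next type's E/h falls below the running intake rate.
Rate on top 1: 0.5632. rudd: 2.18 > 0.5632 → include.
Rate on top 2: 1.205. sticklebacks: 1.94 > 1.205 → include.
Rate on top 3: 1.316. bleak: 0.615 < 1.316 → exclude; stop.
Optimal diet: roach, rudd, sticklebacks — 3 of 5 types.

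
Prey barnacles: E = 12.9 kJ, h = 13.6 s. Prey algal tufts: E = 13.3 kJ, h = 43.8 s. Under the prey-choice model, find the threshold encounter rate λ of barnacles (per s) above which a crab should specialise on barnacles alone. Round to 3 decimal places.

The zero-one rule: include algal tufts iff E₂/h₂ > λE₁/(1+λh₁). Equality gives the switch point.
λE₁h₂ = E₂ + λE₂h₁ ⇒ λ = E₂/(E₁h₂ − E₂h₁) = 13.3/(565 − 180.9) = 0.03462 per s.

0.035 per s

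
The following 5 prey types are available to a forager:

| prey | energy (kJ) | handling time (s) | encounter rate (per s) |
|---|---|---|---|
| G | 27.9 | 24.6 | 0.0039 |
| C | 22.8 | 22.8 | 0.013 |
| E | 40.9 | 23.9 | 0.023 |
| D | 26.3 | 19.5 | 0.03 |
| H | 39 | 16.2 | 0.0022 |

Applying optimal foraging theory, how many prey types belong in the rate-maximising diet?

5

E/h in descending order: H 2.41, E 1.71, D 1.35, G 1.13, C 1 kJ/s. The optimal diet is the largest prefix of this list for which every included type satisfies E_i/h_i > R on the types above it.
Rate on top 1: 0.08285. E: 1.71 > 0.08285 → include.
Rate on top 2: 0.6475. D: 1.35 > 0.6475 → include.
Rate on top 3: 0.8365. G: 1.13 > 0.8365 → include.
Rate on top 4: 0.8491. C: 1 > 0.8491 → include.
Optimal diet: H, E, D, G, C — 5 of 5 types.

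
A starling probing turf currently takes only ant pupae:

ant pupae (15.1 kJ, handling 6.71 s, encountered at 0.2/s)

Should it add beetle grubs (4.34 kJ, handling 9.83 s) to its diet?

Intake rate on the current diet: R = (0.2×15.1) / (1 + 0.2×6.71) = 3.02/2.342 = 1.289 kJ/s.
beetle grubs: E/h = 4.34/9.83 = 0.4415 kJ/s.
0.4415 < 1.289, so adding beetle grubs would lower the average — exclude it.

No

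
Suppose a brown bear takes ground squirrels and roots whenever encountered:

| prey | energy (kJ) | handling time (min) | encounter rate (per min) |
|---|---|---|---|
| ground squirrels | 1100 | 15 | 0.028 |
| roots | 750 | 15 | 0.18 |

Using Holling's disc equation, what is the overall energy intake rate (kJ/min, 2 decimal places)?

R = Σλ_iE_i / (1 + Σλ_ih_i)
Numerator: 0.028×1100 + 0.18×750 = 165.8
Denominator: 1 + 0.028×15 + 0.18×15 = 4.12
R = 165.8/4.12 = 40.24 kJ/min

40.24 kJ/min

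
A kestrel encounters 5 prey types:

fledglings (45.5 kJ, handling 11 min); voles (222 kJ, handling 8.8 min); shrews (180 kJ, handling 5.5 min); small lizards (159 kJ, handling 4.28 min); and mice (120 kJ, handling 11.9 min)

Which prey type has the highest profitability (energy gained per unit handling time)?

small lizards

Profitability E/h (kJ/min): fledglings = 45.5/11 = 4.14, voles = 222/8.8 = 25.2, shrews = 180/5.5 = 32.7, small lizards = 159/4.28 = 37.1, mice = 120/11.9 = 10.1.
Ranked: small lizards > shrews > voles > mice > fledglings.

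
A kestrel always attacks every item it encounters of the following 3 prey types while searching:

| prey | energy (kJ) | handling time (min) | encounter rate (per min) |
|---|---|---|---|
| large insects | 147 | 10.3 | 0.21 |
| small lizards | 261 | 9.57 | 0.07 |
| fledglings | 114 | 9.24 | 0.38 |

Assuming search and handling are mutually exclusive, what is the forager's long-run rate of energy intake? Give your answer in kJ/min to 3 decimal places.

12.590 kJ/min

R = (0.21×147 + 0.07×261 + 0.38×114) / (1 + 0.21×10.3 + 0.07×9.57 + 0.38×9.24) = 92.46/7.344 = 12.59 kJ/min.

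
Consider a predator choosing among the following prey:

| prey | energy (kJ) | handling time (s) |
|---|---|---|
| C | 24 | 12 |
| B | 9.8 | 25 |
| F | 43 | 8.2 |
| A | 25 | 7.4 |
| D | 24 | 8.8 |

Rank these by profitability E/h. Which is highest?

F

In descending order of E/h:
F: 43/8.2 = 5.24 kJ/s
A: 25/7.4 = 3.38 kJ/s
D: 24/8.8 = 2.73 kJ/s
C: 24/12 = 2 kJ/s
B: 9.8/25 = 0.392 kJ/s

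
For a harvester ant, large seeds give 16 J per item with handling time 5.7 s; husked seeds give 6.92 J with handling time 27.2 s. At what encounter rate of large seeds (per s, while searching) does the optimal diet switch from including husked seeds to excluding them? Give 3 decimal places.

0.017 per s

At the threshold, the rate on large seeds alone equals the profitability of husked seeds: λ·16/(1 + λ·5.7) = 6.92/27.2 = 0.2544.
Rearranging, λ(16 − 0.2544×5.7) = 0.2544, so λ = 0.2544/14.55 = 0.01749 per s.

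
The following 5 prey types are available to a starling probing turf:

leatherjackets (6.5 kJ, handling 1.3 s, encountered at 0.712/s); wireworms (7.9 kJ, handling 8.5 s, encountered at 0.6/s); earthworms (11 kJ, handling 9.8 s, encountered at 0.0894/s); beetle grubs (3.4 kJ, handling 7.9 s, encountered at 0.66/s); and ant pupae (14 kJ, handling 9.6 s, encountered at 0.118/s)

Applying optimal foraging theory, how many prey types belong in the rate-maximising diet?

E/h in descending order: leatherjackets 5, ant pupae 1.46, earthworms 1.12, wireworms 0.929, beetle grubs 0.43 kJ/s. The optimal diet is the largest prefix of this list for which every included type satisfies E_i/h_i > R on the types above it.
Rate on top 1: 2.403. ant pupae: 1.46 < 2.403 → exclude; stop.
Optimal diet: leatherjackets — 1 of 5 types.

1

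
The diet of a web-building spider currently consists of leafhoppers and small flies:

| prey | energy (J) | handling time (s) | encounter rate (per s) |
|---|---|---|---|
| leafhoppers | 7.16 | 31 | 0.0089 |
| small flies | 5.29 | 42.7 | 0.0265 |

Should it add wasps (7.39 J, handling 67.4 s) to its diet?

On leafhoppers and small flies alone, R = ΣλE/(1+Σλh) = 0.2039/2.407 = 0.0847 J/s.
Profitability of wasps: 7.39/67.4 = 0.1096 J/s.
Since 0.1096 > R, including wasps increases the long-run rate.

Yes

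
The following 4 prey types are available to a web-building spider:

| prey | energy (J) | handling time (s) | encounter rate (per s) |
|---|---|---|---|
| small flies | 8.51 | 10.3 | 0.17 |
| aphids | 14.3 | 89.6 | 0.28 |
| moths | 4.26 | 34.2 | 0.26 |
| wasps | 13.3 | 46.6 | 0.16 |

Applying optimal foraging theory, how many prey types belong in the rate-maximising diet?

Profitabilities (E/h, J/s): small flies 0.826, wasps 0.285, aphids 0.16, moths 0.125. Add prey in this order while the next type's profitability exceeds the intake rate on those already taken.
Rate on top 1: 0.5259. wasps: 0.285 < 0.5259 → exclude; stop.
Optimal diet: small flies — 1 of 4 types.

1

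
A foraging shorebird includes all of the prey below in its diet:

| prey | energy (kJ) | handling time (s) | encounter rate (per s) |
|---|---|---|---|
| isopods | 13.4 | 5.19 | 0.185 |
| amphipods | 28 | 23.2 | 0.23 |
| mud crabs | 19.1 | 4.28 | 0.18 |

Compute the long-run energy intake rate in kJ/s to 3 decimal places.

R = (0.185×13.4 + 0.23×28 + 0.18×19.1) / (1 + 0.185×5.19 + 0.23×23.2 + 0.18×4.28) = 12.36/8.067 = 1.532 kJ/s.

1.532 kJ/s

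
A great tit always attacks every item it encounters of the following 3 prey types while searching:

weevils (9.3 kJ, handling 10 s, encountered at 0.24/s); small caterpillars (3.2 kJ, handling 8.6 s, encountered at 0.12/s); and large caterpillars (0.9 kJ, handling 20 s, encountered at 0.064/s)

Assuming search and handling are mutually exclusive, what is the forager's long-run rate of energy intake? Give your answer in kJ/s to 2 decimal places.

R = Σλ_iE_i / (1 + Σλ_ih_i)
Numerator: 0.24×9.3 + 0.12×3.2 + 0.064×0.9 = 2.674
Denominator: 1 + 0.24×10 + 0.12×8.6 + 0.064×20 = 5.712
R = 2.674/5.712 = 0.4681 kJ/s

0.47 kJ/s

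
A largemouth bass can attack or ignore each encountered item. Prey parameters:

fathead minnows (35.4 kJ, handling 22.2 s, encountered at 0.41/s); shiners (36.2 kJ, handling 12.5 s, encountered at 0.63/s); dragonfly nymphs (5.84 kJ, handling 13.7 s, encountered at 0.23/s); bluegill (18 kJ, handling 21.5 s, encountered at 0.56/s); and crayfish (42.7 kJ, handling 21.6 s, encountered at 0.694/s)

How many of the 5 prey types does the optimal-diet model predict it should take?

1

E/h in descending order: shiners 2.9, crayfish 1.98, fathead minnows 1.59, bluegill 0.837, dragonfly nymphs 0.426 kJ/s. The optimal diet is the largest prefix of this list for which every included type satisfies E_i/h_i > R on the types above it.
Rate on top 1: 2.57. crayfish: 1.98 < 2.57 → exclude; stop.
Optimal diet: shiners — 1 of 5 types.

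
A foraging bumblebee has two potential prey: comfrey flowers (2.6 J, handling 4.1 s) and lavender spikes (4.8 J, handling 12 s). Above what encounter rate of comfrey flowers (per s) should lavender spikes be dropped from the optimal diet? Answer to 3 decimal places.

0.417 per s

The zero-one rule: include lavender spikes iff E₂/h₂ > λE₁/(1+λh₁). Equality gives the switch point.
λE₁h₂ = E₂ + λE₂h₁ ⇒ λ = E₂/(E₁h₂ − E₂h₁) = 4.8/(31.2 − 19.68) = 0.4167 per s.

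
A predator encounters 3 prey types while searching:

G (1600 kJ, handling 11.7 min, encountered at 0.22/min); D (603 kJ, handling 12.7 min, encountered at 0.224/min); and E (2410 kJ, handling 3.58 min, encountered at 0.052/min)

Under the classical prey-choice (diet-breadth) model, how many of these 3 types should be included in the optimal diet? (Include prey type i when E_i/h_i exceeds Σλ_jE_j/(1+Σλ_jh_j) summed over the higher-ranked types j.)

2

E/h in descending order: E 673, G 137, D 47.5 kJ/min. The optimal diet is the largest prefix of this list for which every included type satisfies E_i/h_i > R on the types above it.
Rate on top 1: 105.7. G: 137 > 105.7 → include.
Rate on top 2: 126.9. D: 47.5 < 126.9 → exclude; stop.
Optimal diet: E, G — 2 of 3 types.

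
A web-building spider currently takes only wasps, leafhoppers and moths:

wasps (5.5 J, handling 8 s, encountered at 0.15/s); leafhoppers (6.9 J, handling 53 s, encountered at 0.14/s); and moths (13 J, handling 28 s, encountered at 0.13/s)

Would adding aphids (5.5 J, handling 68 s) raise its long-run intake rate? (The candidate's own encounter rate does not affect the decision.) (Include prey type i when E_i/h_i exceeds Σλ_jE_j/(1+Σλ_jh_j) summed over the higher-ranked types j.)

No

On wasps, leafhoppers and moths alone, R = ΣλE/(1+Σλh) = 3.481/13.26 = 0.2625 J/s.
aphids: E/h = 5.5/68 = 0.08088 J/s.
Since 0.08088 < R, time spent handling aphids is better spent searching.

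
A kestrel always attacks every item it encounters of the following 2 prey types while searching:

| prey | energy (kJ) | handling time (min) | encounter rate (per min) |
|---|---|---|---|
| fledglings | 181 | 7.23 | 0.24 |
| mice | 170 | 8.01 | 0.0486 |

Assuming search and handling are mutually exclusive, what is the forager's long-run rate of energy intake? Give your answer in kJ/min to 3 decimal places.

R = Σλ_iE_i / (1 + Σλ_ih_i)
Numerator: 0.24×181 + 0.0486×170 = 51.7
Denominator: 1 + 0.24×7.23 + 0.0486×8.01 = 3.124
R = 51.7/3.124 = 16.55 kJ/min

16.547 kJ/min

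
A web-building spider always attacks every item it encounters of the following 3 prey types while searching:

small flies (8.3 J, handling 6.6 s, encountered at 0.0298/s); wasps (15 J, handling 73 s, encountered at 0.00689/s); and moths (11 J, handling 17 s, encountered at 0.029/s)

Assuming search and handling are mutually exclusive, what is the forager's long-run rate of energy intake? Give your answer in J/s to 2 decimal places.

0.31 J/s

R = Σλ_iE_i / (1 + Σλ_ih_i)
Numerator: 0.0298×8.3 + 0.00689×15 + 0.029×11 = 0.6697
Denominator: 1 + 0.0298×6.6 + 0.00689×73 + 0.029×17 = 2.193
R = 0.6697/2.193 = 0.3054 J/s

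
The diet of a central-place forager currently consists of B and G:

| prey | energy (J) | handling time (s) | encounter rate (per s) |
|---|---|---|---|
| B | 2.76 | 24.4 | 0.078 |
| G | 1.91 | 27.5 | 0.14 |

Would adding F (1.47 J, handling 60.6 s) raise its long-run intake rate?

On B and G alone, R = ΣλE/(1+Σλh) = 0.4827/6.753 = 0.07147 J/s.
Profitability of F: 1.47/60.6 = 0.02426 J/s.
Since 0.02426 < R, time spent handling F is better spent searching.

No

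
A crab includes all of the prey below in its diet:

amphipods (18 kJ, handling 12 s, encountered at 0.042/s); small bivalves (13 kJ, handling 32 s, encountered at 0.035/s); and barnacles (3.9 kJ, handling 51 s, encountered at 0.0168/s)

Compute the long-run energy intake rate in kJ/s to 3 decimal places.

Energy encountered per unit search time: 0.042×18 + 0.035×13 + 0.0168×3.9 = 1.277 kJ/s.
Handling time per unit search time: 0.042×12 + 0.035×32 + 0.0168×51 = 2.481.
Rate = 1.277/(1 + 2.481) = 0.3667 kJ/s.

0.367 kJ/s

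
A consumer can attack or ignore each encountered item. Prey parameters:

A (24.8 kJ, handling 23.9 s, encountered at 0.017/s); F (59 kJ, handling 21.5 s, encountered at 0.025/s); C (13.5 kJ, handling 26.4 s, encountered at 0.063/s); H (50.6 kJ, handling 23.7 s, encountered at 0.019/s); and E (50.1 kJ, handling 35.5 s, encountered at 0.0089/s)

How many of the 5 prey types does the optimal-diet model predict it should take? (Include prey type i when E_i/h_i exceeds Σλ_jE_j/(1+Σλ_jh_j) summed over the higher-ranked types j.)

Rank by E/h (kJ/s): F 2.74, H 2.14, E 1.41, A 1.04, C 0.511. Include each in turn until the next type's E/h falls below the running intake rate.
Rate on top 1: 0.9593. H: 2.14 > 0.9593 → include.
Rate on top 2: 1.226. E: 1.41 > 1.226 → include.
Rate on top 3: 1.251. A: 1.04 < 1.251 → exclude; stop.
Optimal diet: F, H, E — 3 of 5 types.

3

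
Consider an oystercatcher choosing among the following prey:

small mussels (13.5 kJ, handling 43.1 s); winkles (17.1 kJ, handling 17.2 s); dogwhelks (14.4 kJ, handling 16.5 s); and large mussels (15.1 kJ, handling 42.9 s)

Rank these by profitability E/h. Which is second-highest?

Profitability E/h (kJ/s): small mussels = 13.5/43.1 = 0.313, winkles = 17.1/17.2 = 0.994, dogwhelks = 14.4/16.5 = 0.873, large mussels = 15.1/42.9 = 0.352.
Ranked: winkles > dogwhelks > large mussels > small mussels.

dogwhelks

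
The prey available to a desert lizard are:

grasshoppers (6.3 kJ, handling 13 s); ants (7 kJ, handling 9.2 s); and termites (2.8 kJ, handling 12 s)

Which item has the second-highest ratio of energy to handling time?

In descending order of E/h:
ants: 7/9.2 = 0.761 kJ/s
grasshoppers: 6.3/13 = 0.485 kJ/s
termites: 2.8/12 = 0.233 kJ/s

grasshoppers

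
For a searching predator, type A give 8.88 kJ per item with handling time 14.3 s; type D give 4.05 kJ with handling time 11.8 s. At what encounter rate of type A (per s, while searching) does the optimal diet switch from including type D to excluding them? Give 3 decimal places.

0.086 per s

The zero-one rule: include type D iff E₂/h₂ > λE₁/(1+λh₁). Equality gives the switch point.
λE₁h₂ = E₂ + λE₂h₁ ⇒ λ = E₂/(E₁h₂ − E₂h₁) = 4.05/(104.8 − 57.91) = 0.08641 per s.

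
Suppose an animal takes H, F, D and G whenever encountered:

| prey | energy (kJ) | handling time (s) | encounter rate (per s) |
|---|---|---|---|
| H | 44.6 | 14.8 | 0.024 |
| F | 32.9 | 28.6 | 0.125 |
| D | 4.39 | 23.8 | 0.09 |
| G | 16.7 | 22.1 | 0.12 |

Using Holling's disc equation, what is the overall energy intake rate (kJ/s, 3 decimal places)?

0.780 kJ/s

R = (0.024×44.6 + 0.125×32.9 + 0.09×4.39 + 0.12×16.7) / (1 + 0.024×14.8 + 0.125×28.6 + 0.09×23.8 + 0.12×22.1) = 7.582/9.724 = 0.7797 kJ/s.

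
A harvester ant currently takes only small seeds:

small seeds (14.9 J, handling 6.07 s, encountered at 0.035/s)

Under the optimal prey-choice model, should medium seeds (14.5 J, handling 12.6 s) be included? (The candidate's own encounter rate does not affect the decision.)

Current rate: (0.035×14.9)/(1 + 0.035×6.07) = 0.4301 J/s.
medium seeds: E/h = 14.5/12.6 = 1.151 J/s.
1.151 > 0.4301, so adding medium seeds raises the average — include it.

Yes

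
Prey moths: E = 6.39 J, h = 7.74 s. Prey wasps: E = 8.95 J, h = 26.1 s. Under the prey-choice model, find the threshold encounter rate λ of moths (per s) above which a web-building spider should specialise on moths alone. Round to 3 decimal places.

Drop wasps once their profitability E₂/h₂ falls below the rate achievable on moths alone: E₂/h₂ = λE₁/(1 + λh₁).
Solve for λ: λE₁h₂ = E₂(1 + λh₁) → λ(E₁h₂ − E₂h₁) = E₂ → λ = E₂/(E₁h₂ − E₂h₁).
λ = 8.95/(6.39×26.1 − 8.95×7.74) = 8.95/97.51 = 0.09179 per s.

0.092 per s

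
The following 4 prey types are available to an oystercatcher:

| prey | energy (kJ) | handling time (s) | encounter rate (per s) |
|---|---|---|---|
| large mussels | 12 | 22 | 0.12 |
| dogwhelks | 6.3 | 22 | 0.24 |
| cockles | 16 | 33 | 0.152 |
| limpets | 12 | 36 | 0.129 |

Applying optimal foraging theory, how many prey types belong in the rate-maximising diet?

2

Rank by E/h (kJ/s): large mussels 0.545, cockles 0.485, limpets 0.333, dogwhelks 0.286. Include each in turn until the next type's E/h falls below the running intake rate.
Rate on top 1: 0.3956. cockles: 0.485 > 0.3956 → include.
Rate on top 2: 0.4473. limpets: 0.333 < 0.4473 → exclude; stop.
Optimal diet: large mussels, cockles — 2 of 4 types.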